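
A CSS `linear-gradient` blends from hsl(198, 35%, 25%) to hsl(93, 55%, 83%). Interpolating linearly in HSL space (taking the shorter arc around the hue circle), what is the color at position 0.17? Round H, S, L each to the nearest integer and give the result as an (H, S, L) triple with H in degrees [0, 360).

Hue arc: Δh = 93 − 198 = -105° (|Δh| ≤ 180, already the shorter path).
H = 198 + 0.17 × (-105) = 180.15 → 180°
S = 35 + 0.17 × (55 − 35) = 38.4 → 38%
L = 25 + 0.17 × (83 − 25) = 34.86 → 35%

(180, 38, 35)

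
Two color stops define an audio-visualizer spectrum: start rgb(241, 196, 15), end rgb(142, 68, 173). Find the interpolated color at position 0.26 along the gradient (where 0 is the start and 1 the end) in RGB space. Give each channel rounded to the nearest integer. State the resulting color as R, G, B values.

(215, 163, 56)

R = 241 + 0.26 × (142 − 241) = 241 + 0.26 × -99 = 215.26 → 215
G = 196 + 0.26 × (68 − 196) = 196 + 0.26 × -128 = 162.72 → 163
B = 15 + 0.26 × (173 − 15) = 15 + 0.26 × 158 = 56.08 → 56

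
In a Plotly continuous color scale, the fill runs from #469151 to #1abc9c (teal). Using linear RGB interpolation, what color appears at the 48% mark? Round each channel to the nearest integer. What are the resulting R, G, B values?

#469151 → (70, 145, 81); #1abc9c → (26, 188, 156).
48% corresponds to t = 0.48.
R = 70 + 0.48 × (26 − 70) = 70 + 0.48 × -44 = 48.88 → 49
G = 145 + 0.48 × (188 − 145) = 145 + 0.48 × 43 = 165.64 → 166
B = 81 + 0.48 × (156 − 81) = 81 + 0.48 × 75 = 117 → 117

(49, 166, 117)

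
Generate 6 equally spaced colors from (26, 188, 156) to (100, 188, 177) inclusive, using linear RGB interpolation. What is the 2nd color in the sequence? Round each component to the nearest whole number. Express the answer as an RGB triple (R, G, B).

(41, 188, 160)

With 6 swatches and endpoints inclusive, swatch 2 sits at t = (2 − 1)/(6 − 1) = 1/5 ≈ 0.2.
R = 26 + 0.2 × (100 − 26) = 40.8 → 41
G = 188 + 0.2 × (188 − 188) = 188 → 188
B = 156 + 0.2 × (177 − 156) = 160.2 → 160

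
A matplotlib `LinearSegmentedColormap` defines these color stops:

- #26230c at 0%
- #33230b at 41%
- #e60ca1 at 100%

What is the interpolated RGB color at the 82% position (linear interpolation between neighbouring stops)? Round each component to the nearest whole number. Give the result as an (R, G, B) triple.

(175, 19, 115)

82% lies between the 41% and 100% stops, so the local fraction is t = (82 − 41)/(100 − 41) = 41/59 ≈ 0.6949.
#33230b → (51, 35, 11); #e60ca1 → (230, 12, 161).
R = 51 + 0.6949 × (230 − 51) = 175.387 → 175
G = 35 + 0.6949 × (12 − 35) = 19.017 → 19
B = 11 + 0.6949 × (161 − 11) = 115.235 → 115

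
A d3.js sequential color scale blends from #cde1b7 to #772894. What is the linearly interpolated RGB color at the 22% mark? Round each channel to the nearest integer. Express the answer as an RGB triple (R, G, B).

#cde1b7 → (205, 225, 183); #772894 → (119, 40, 148).
22% corresponds to t = 0.22.
R = 205 + 0.22 × (119 − 205) = 205 + 0.22 × -86 = 186.08 → 186
G = 225 + 0.22 × (40 − 225) = 225 + 0.22 × -185 = 184.3 → 184
B = 183 + 0.22 × (148 − 183) = 183 + 0.22 × -35 = 175.3 → 175

(186, 184, 175)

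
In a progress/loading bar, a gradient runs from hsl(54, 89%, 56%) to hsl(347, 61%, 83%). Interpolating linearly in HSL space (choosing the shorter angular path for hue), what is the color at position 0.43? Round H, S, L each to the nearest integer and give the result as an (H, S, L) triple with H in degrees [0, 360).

Hue: 347 − 54 = 293°, but |293| > 180 so the shorter arc goes the other way: Δh = 293 − 360 = -67°.
H = 54 + 0.43 × (-67) = 25.19 → 25°
S = 89 + 0.43 × (61 − 89) = 76.96 → 77%
L = 56 + 0.43 × (83 − 56) = 67.61 → 68%

(25, 77, 68)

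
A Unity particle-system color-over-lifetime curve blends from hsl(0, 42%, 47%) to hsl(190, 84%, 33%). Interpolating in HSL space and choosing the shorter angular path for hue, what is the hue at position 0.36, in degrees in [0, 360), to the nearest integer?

Hue: 190 − 0 = 190°, but |190| > 180 so the shorter arc goes the other way: Δh = 190 − 360 = -170°.
H = 0 + 0.36 × (-170) = -61.2 → -61 → -61 mod 360 = 299°

299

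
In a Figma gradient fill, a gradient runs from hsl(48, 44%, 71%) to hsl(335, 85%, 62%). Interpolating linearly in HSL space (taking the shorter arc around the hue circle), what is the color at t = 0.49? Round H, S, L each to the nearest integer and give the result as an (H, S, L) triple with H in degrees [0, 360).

Hue: 335 − 48 = 287°, but |287| > 180 so the shorter arc goes the other way: Δh = 287 − 360 = -73°.
H = 48 + 0.49 × (-73) = 12.23 → 12°
S = 44 + 0.49 × (85 − 44) = 64.09 → 64%
L = 71 + 0.49 × (62 − 71) = 66.59 → 67%

(12, 64, 67)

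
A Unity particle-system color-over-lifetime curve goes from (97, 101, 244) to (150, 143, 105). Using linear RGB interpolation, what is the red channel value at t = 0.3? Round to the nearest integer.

R = 97 + 0.3 × (150 − 97) = 112.9 → 113

113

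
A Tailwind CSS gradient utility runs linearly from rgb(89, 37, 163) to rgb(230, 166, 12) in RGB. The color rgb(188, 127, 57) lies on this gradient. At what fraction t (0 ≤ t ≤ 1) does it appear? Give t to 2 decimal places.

0.70

Invert the lerp on the B channel (largest span, 151): t = (57 − 163) / (12 − 163) = -106/-151 = 0.70199.
Check on R: (188 − 89)/(230 − 89) = 0.7021 ✓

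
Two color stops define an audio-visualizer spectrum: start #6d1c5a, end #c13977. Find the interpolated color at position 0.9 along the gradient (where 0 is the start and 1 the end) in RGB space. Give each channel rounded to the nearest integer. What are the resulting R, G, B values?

(185, 54, 116)

#6d1c5a → (109, 28, 90); #c13977 → (193, 57, 119).
R = 109 + 0.9 × (193 − 109) = 109 + 0.9 × 84 = 184.6 → 185
G = 28 + 0.9 × (57 − 28) = 28 + 0.9 × 29 = 54.1 → 54
B = 90 + 0.9 × (119 − 90) = 90 + 0.9 × 29 = 116.1 → 116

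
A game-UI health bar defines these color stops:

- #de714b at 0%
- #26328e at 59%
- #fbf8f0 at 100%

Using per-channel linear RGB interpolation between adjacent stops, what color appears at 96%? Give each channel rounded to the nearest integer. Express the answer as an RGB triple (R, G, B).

(230, 229, 230)

96% lies between the 59% and 100% stops, so the local fraction is t = (96 − 59)/(100 − 59) = 37/41 ≈ 0.9024.
#26328e → (38, 50, 142); #fbf8f0 → (251, 248, 240).
R = 38 + 0.9024 × (251 − 38) = 230.211 → 230
G = 50 + 0.9024 × (248 − 50) = 228.675 → 229
B = 142 + 0.9024 × (240 − 142) = 230.435 → 230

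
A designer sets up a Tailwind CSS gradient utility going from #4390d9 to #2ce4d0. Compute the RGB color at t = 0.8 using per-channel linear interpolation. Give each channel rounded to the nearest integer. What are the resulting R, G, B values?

#4390d9 → (67, 144, 217); #2ce4d0 → (44, 228, 208).
R = 67 + 0.8 × (44 − 67) = 67 + 0.8 × -23 = 48.6 → 49
G = 144 + 0.8 × (228 − 144) = 144 + 0.8 × 84 = 211.2 → 211
B = 217 + 0.8 × (208 − 217) = 217 + 0.8 × -9 = 209.8 → 210

(49, 211, 210)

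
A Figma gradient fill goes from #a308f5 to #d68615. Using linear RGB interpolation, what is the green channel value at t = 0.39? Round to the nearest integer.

57

G₁ = 8 (from #a308f5), G₂ = 134 (from #d68615).
G = 8 + 0.39 × (134 − 8) = 57.14 → 57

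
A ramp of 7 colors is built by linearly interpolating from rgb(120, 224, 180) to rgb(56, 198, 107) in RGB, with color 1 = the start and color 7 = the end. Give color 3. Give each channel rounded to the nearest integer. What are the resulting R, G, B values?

With 7 swatches and endpoints inclusive, swatch 3 sits at t = (3 − 1)/(7 − 1) = 2/6 ≈ 0.3333.
R = 120 + 0.3333 × (56 − 120) = 98.669 → 99
G = 224 + 0.3333 × (198 − 224) = 215.334 → 215
B = 180 + 0.3333 × (107 − 180) = 155.669 → 156

(99, 215, 156)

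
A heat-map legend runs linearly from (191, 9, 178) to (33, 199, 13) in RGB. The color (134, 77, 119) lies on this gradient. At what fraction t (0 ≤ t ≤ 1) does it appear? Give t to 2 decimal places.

0.36

Invert the lerp on the G channel (largest span, 190): t = (77 − 9) / (199 − 9) = 68/190 = 0.35789.
Check on R: (134 − 191)/(33 − 191) = 0.3608 ✓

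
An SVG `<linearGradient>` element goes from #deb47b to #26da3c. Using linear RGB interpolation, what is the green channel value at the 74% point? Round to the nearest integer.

G₁ = 180 (from #deb47b), G₂ = 218 (from #26da3c).
G = 180 + 0.74 × (218 − 180) = 208.12 → 208

208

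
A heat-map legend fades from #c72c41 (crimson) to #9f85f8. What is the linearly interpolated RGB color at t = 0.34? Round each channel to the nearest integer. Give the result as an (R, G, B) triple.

(185, 74, 127)

#c72c41 → (199, 44, 65); #9f85f8 → (159, 133, 248).
R = 199 + 0.34 × (159 − 199) = 199 + 0.34 × -40 = 185.4 → 185
G = 44 + 0.34 × (133 − 44) = 44 + 0.34 × 89 = 74.26 → 74
B = 65 + 0.34 × (248 − 65) = 65 + 0.34 × 183 = 127.22 → 127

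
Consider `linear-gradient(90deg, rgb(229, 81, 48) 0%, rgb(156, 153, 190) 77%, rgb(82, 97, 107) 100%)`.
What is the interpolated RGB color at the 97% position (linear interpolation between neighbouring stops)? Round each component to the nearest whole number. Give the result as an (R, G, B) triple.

(92, 104, 118)

97% lies between the 77% and 100% stops, so the local fraction is t = (97 − 77)/(100 − 77) = 20/23 ≈ 0.8696.
R = 156 + 0.8696 × (82 − 156) = 91.65 → 92
G = 153 + 0.8696 × (97 − 153) = 104.302 → 104
B = 190 + 0.8696 × (107 − 190) = 117.823 → 118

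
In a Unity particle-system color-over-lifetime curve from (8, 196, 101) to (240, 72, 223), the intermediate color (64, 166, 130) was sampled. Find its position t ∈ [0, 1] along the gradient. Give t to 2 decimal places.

0.24

Invert the lerp on the R channel (largest span, 232): t = (64 − 8) / (240 − 8) = 56/232 = 0.24138.
Check on G: (166 − 196)/(72 − 196) = 0.2419 ✓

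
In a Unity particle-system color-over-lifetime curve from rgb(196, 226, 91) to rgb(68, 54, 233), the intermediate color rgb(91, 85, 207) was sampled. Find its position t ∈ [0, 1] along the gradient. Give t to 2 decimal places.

Invert the lerp on the G channel (largest span, 172): t = (85 − 226) / (54 − 226) = -141/-172 = 0.81977.
Check on R: (91 − 196)/(68 − 196) = 0.8203 ✓

0.82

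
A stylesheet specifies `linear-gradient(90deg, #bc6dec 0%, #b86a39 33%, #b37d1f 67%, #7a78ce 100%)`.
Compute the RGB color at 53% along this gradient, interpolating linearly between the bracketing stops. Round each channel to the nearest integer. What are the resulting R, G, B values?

(181, 117, 42)

53% lies between the 33% and 67% stops, so the local fraction is t = (53 − 33)/(67 − 33) = 20/34 ≈ 0.5882.
#b86a39 → (184, 106, 57); #b37d1f → (179, 125, 31).
R = 184 + 0.5882 × (179 − 184) = 181.059 → 181
G = 106 + 0.5882 × (125 − 106) = 117.176 → 117
B = 57 + 0.5882 × (31 − 57) = 41.707 → 42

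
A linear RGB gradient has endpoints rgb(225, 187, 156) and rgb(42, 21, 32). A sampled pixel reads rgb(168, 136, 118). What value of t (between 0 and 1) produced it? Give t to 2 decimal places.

Invert the lerp on the R channel (largest span, 183): t = (168 − 225) / (42 − 225) = -57/-183 = 0.31148.
Check on G: (136 − 187)/(21 − 187) = 0.3072 ✓

0.31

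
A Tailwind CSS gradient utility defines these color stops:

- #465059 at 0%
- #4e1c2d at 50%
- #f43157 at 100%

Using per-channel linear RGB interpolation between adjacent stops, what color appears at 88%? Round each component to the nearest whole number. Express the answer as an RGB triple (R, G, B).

(204, 44, 77)

88% lies between the 50% and 100% stops, so the local fraction is t = (88 − 50)/(100 − 50) = 38/50 ≈ 0.76.
#4e1c2d → (78, 28, 45); #f43157 → (244, 49, 87).
R = 78 + 0.76 × (244 − 78) = 204.16 → 204
G = 28 + 0.76 × (49 − 28) = 43.96 → 44
B = 45 + 0.76 × (87 − 45) = 76.92 → 77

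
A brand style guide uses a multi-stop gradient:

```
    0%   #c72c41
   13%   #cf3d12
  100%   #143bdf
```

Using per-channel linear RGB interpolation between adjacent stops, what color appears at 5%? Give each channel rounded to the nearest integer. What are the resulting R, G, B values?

5% lies between the 0% and 13% stops, so the local fraction is t = (5 − 0)/(13 − 0) = 5/13 ≈ 0.3846.
#c72c41 → (199, 44, 65); #cf3d12 → (207, 61, 18).
R = 199 + 0.3846 × (207 − 199) = 202.077 → 202
G = 44 + 0.3846 × (61 − 44) = 50.538 → 51
B = 65 + 0.3846 × (18 − 65) = 46.924 → 47

(202, 51, 47)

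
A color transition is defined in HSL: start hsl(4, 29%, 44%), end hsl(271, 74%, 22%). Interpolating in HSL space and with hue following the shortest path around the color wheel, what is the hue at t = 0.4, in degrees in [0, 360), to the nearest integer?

327

Hue: 271 − 4 = 267°, but |267| > 180 so the shorter arc goes the other way: Δh = 267 − 360 = -93°.
H = 4 + 0.4 × (-93) = -33.2 → -33 → -33 mod 360 = 327°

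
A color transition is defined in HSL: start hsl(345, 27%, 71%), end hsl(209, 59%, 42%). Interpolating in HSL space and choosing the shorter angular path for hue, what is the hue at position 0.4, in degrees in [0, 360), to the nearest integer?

291

Hue arc: Δh = 209 − 345 = -136° (|Δh| ≤ 180, already the shorter path).
H = 345 + 0.4 × (-136) = 290.6 → 291°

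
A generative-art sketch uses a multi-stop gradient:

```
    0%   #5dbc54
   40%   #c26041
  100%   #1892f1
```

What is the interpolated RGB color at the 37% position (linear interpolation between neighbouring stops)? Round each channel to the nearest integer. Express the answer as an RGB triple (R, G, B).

(186, 103, 66)

37% lies between the 0% and 40% stops, so the local fraction is t = (37 − 0)/(40 − 0) = 37/40 ≈ 0.925.
#5dbc54 → (93, 188, 84); #c26041 → (194, 96, 65).
R = 93 + 0.925 × (194 − 93) = 186.425 → 186
G = 188 + 0.925 × (96 − 188) = 102.9 → 103
B = 84 + 0.925 × (65 − 84) = 66.425 → 66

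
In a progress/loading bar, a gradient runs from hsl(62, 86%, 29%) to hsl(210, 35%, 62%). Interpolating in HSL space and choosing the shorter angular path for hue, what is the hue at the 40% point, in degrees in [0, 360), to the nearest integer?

121

Hue arc: Δh = 210 − 62 = 148° (|Δh| ≤ 180, already the shorter path).
H = 62 + 0.4 × (148) = 121.2 → 121°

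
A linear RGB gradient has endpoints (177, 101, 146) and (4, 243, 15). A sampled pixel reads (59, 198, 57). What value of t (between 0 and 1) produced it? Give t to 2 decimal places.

Invert the lerp on the R channel (largest span, 173): t = (59 − 177) / (4 − 177) = -118/-173 = 0.68208.
Check on G: (198 − 101)/(243 − 101) = 0.6831 ✓

0.68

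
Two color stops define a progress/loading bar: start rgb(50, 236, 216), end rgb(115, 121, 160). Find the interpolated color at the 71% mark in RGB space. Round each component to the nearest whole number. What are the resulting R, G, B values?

(96, 154, 176)

71% corresponds to t = 0.71.
R = 50 + 0.71 × (115 − 50) = 50 + 0.71 × 65 = 96.15 → 96
G = 236 + 0.71 × (121 − 236) = 236 + 0.71 × -115 = 154.35 → 154
B = 216 + 0.71 × (160 − 216) = 216 + 0.71 × -56 = 176.24 → 176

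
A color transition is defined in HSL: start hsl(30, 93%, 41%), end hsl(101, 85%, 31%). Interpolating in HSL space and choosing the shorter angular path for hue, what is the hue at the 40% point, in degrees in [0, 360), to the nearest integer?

58

Hue arc: Δh = 101 − 30 = 71° (|Δh| ≤ 180, already the shorter path).
H = 30 + 0.4 × (71) = 58.4 → 58°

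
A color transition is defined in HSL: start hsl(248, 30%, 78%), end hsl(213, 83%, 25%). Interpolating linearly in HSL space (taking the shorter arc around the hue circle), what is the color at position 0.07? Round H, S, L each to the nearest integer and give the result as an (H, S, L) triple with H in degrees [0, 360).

(246, 34, 74)

Hue arc: Δh = 213 − 248 = -35° (|Δh| ≤ 180, already the shorter path).
H = 248 + 0.07 × (-35) = 245.55 → 246°
S = 30 + 0.07 × (83 − 30) = 33.71 → 34%
L = 78 + 0.07 × (25 − 78) = 74.29 → 74%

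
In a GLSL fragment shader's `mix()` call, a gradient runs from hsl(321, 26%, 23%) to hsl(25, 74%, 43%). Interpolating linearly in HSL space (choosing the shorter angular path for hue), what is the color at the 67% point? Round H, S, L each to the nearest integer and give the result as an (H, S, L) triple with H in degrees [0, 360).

(4, 58, 36)

Hue: 25 − 321 = -296°, but |-296| > 180 so the shorter arc goes the other way: Δh = -296 + 360 = 64°.
H = 321 + 0.67 × (64) = 363.88 → 364 → 364 mod 360 = 4°
S = 26 + 0.67 × (74 − 26) = 58.16 → 58%
L = 23 + 0.67 × (43 − 23) = 36.4 → 36%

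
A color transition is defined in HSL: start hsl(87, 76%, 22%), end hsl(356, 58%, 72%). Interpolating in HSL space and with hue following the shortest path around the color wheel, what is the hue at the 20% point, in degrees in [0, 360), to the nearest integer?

Hue: 356 − 87 = 269°, but |269| > 180 so the shorter arc goes the other way: Δh = 269 − 360 = -91°.
H = 87 + 0.2 × (-91) = 68.8 → 69°

69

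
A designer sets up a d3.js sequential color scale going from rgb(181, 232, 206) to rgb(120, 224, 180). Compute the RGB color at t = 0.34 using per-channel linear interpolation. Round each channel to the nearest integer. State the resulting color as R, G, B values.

(160, 229, 197)

R = 181 + 0.34 × (120 − 181) = 181 + 0.34 × -61 = 160.26 → 160
G = 232 + 0.34 × (224 − 232) = 232 + 0.34 × -8 = 229.28 → 229
B = 206 + 0.34 × (180 − 206) = 206 + 0.34 × -26 = 197.16 → 197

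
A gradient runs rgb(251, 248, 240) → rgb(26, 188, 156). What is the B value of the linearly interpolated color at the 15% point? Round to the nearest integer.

227

B = 240 + 0.15 × (156 − 240) = 227.4 → 227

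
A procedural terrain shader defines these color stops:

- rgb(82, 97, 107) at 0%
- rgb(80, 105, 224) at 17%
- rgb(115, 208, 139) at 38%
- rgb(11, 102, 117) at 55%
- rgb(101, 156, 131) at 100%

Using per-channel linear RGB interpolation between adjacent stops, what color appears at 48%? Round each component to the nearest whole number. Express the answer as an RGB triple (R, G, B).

(54, 146, 126)

48% lies between the 38% and 55% stops, so the local fraction is t = (48 − 38)/(55 − 38) = 10/17 ≈ 0.5882.
R = 115 + 0.5882 × (11 − 115) = 53.827 → 54
G = 208 + 0.5882 × (102 − 208) = 145.651 → 146
B = 139 + 0.5882 × (117 − 139) = 126.06 → 126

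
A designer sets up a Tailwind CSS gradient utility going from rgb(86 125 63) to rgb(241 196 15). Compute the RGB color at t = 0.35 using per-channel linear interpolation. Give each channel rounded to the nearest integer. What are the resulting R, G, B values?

R = 86 + 0.35 × (241 − 86) = 86 + 0.35 × 155 = 140.25 → 140
G = 125 + 0.35 × (196 − 125) = 125 + 0.35 × 71 = 149.85 → 150
B = 63 + 0.35 × (15 − 63) = 63 + 0.35 × -48 = 46.2 → 46

(140, 150, 46)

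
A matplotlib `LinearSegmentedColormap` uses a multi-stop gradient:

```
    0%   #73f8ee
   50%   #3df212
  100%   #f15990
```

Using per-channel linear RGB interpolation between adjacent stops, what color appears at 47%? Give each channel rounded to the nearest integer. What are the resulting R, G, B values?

47% lies between the 0% and 50% stops, so the local fraction is t = (47 − 0)/(50 − 0) = 47/50 ≈ 0.94.
#73f8ee → (115, 248, 238); #3df212 → (61, 242, 18).
R = 115 + 0.94 × (61 − 115) = 64.24 → 64
G = 248 + 0.94 × (242 − 248) = 242.36 → 242
B = 238 + 0.94 × (18 − 238) = 31.2 → 31

(64, 242, 31)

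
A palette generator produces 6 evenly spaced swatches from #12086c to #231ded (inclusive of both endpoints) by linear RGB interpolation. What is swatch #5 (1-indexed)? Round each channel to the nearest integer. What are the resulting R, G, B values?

(32, 25, 211)

With 6 swatches and endpoints inclusive, swatch 5 sits at t = (5 − 1)/(6 − 1) = 4/5 ≈ 0.8.
#12086c → (18, 8, 108); #231ded → (35, 29, 237).
R = 18 + 0.8 × (35 − 18) = 31.6 → 32
G = 8 + 0.8 × (29 − 8) = 24.8 → 25
B = 108 + 0.8 × (237 − 108) = 211.2 → 211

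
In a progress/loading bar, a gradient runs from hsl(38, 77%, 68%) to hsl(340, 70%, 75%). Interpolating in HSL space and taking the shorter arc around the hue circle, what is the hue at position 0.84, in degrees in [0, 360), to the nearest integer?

Hue: 340 − 38 = 302°, but |302| > 180 so the shorter arc goes the other way: Δh = 302 − 360 = -58°.
H = 38 + 0.84 × (-58) = -10.72 → -11 → -11 mod 360 = 349°

349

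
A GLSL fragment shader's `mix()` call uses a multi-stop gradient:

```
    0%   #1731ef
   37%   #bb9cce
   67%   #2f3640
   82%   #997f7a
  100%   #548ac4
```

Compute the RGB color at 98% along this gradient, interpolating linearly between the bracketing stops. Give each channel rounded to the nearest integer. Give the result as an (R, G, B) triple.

98% lies between the 82% and 100% stops, so the local fraction is t = (98 − 82)/(100 − 82) = 16/18 ≈ 0.8889.
#997f7a → (153, 127, 122); #548ac4 → (84, 138, 196).
R = 153 + 0.8889 × (84 − 153) = 91.666 → 92
G = 127 + 0.8889 × (138 − 127) = 136.778 → 137
B = 122 + 0.8889 × (196 − 122) = 187.779 → 188

(92, 137, 188)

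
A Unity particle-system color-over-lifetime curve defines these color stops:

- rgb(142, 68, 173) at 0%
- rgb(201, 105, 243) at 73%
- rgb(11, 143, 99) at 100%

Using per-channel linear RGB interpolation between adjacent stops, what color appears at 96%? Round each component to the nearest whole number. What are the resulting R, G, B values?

(39, 137, 120)

96% lies between the 73% and 100% stops, so the local fraction is t = (96 − 73)/(100 − 73) = 23/27 ≈ 0.8519.
R = 201 + 0.8519 × (11 − 201) = 39.139 → 39
G = 105 + 0.8519 × (143 − 105) = 137.372 → 137
B = 243 + 0.8519 × (99 − 243) = 120.326 → 120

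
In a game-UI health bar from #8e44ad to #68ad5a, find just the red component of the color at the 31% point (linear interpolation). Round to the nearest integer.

130

R₁ = 142 (from #8e44ad), R₂ = 104 (from #68ad5a).
R = 142 + 0.31 × (104 − 142) = 130.22 → 130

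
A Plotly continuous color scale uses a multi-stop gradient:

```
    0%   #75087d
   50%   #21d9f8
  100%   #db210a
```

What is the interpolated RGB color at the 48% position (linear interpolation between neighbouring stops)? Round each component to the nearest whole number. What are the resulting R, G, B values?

(36, 209, 243)

48% lies between the 0% and 50% stops, so the local fraction is t = (48 − 0)/(50 − 0) = 48/50 ≈ 0.96.
#75087d → (117, 8, 125); #21d9f8 → (33, 217, 248).
R = 117 + 0.96 × (33 − 117) = 36.36 → 36
G = 8 + 0.96 × (217 − 8) = 208.64 → 209
B = 125 + 0.96 × (248 − 125) = 243.08 → 243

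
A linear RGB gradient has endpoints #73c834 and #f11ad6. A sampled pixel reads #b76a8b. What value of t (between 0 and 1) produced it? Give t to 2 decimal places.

Invert the lerp on the G channel (largest span, 174): t = (106 − 200) / (26 − 200) = -94/-174 = 0.54023.
Check on R: (183 − 115)/(241 − 115) = 0.5397 ✓

0.54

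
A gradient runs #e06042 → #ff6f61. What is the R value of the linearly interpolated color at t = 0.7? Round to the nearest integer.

R₁ = 224 (from #e06042), R₂ = 255 (from #ff6f61).
R = 224 + 0.7 × (255 − 224) = 245.7 → 246

246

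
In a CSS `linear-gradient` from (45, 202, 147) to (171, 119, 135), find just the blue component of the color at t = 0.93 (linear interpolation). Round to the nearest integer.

B = 147 + 0.93 × (135 − 147) = 135.84 → 136

136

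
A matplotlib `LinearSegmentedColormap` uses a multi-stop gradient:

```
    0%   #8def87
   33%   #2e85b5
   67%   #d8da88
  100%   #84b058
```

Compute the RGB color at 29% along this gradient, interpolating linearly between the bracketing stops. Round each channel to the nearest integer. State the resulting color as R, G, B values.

29% lies between the 0% and 33% stops, so the local fraction is t = (29 − 0)/(33 − 0) = 29/33 ≈ 0.8788.
#8def87 → (141, 239, 135); #2e85b5 → (46, 133, 181).
R = 141 + 0.8788 × (46 − 141) = 57.514 → 58
G = 239 + 0.8788 × (133 − 239) = 145.847 → 146
B = 135 + 0.8788 × (181 − 135) = 175.425 → 175

(58, 146, 175)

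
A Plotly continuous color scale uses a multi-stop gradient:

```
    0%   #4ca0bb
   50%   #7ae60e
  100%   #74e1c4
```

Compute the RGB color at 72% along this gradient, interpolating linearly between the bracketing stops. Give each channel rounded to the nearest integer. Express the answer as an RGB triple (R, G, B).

(119, 228, 94)

72% lies between the 50% and 100% stops, so the local fraction is t = (72 − 50)/(100 − 50) = 22/50 ≈ 0.44.
#7ae60e → (122, 230, 14); #74e1c4 → (116, 225, 196).
R = 122 + 0.44 × (116 − 122) = 119.36 → 119
G = 230 + 0.44 × (225 − 230) = 227.8 → 228
B = 14 + 0.44 × (196 − 14) = 94.08 → 94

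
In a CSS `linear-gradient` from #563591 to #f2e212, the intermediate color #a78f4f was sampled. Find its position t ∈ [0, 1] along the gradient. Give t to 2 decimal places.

Invert the lerp on the G channel (largest span, 173): t = (143 − 53) / (226 − 53) = 90/173 = 0.52023.
Check on R: (167 − 86)/(242 − 86) = 0.5192 ✓

0.52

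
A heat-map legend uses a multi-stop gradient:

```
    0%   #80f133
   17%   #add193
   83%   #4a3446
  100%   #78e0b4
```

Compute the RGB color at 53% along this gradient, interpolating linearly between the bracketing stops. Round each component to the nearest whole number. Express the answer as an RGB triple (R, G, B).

(119, 123, 105)

53% lies between the 17% and 83% stops, so the local fraction is t = (53 − 17)/(83 − 17) = 36/66 ≈ 0.5455.
#add193 → (173, 209, 147); #4a3446 → (74, 52, 70).
R = 173 + 0.5455 × (74 − 173) = 118.995 → 119
G = 209 + 0.5455 × (52 − 209) = 123.356 → 123
B = 147 + 0.5455 × (70 − 147) = 104.996 → 105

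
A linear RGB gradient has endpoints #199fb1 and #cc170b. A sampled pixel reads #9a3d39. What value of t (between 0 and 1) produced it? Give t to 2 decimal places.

Invert the lerp on the R channel (largest span, 179): t = (154 − 25) / (204 − 25) = 129/179 = 0.72067.
Check on G: (61 − 159)/(23 − 159) = 0.7206 ✓

0.72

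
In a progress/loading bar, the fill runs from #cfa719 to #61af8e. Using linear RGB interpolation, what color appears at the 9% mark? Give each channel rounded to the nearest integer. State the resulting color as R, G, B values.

(197, 168, 36)

#cfa719 → (207, 167, 25); #61af8e → (97, 175, 142).
9% corresponds to t = 0.09.
R = 207 + 0.09 × (97 − 207) = 207 + 0.09 × -110 = 197.1 → 197
G = 167 + 0.09 × (175 − 167) = 167 + 0.09 × 8 = 167.72 → 168
B = 25 + 0.09 × (142 − 25) = 25 + 0.09 × 117 = 35.53 → 36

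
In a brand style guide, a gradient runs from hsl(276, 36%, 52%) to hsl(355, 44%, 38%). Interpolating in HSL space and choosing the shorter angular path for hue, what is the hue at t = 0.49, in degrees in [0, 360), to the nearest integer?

315

Hue arc: Δh = 355 − 276 = 79° (|Δh| ≤ 180, already the shorter path).
H = 276 + 0.49 × (79) = 314.71 → 315°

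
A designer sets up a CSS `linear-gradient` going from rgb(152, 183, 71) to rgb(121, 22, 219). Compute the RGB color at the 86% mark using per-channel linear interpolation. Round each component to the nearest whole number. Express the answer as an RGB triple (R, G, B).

(125, 45, 198)

86% corresponds to t = 0.86.
R = 152 + 0.86 × (121 − 152) = 152 + 0.86 × -31 = 125.34 → 125
G = 183 + 0.86 × (22 − 183) = 183 + 0.86 × -161 = 44.54 → 45
B = 71 + 0.86 × (219 − 71) = 71 + 0.86 × 148 = 198.28 → 198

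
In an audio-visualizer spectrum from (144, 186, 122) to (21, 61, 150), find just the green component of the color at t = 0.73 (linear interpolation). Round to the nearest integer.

95

G = 186 + 0.73 × (61 − 186) = 94.75 → 95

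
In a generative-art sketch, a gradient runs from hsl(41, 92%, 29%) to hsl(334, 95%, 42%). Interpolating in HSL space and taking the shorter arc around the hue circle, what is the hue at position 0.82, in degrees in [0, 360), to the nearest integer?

Hue: 334 − 41 = 293°, but |293| > 180 so the shorter arc goes the other way: Δh = 293 − 360 = -67°.
H = 41 + 0.82 × (-67) = -13.94 → -14 → -14 mod 360 = 346°

346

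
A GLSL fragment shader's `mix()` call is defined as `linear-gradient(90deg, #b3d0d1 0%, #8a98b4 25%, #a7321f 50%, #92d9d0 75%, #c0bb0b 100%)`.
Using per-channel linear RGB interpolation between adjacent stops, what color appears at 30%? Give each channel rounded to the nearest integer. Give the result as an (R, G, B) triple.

30% lies between the 25% and 50% stops, so the local fraction is t = (30 − 25)/(50 − 25) = 5/25 ≈ 0.2.
#8a98b4 → (138, 152, 180); #a7321f → (167, 50, 31).
R = 138 + 0.2 × (167 − 138) = 143.8 → 144
G = 152 + 0.2 × (50 − 152) = 131.6 → 132
B = 180 + 0.2 × (31 − 180) = 150.2 → 150

(144, 132, 150)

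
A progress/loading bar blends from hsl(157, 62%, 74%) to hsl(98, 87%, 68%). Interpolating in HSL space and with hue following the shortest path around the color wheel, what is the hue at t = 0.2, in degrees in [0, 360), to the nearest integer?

Hue arc: Δh = 98 − 157 = -59° (|Δh| ≤ 180, already the shorter path).
H = 157 + 0.2 × (-59) = 145.2 → 145°

145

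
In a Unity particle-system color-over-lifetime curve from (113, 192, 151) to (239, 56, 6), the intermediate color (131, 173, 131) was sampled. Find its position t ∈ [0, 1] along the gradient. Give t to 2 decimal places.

0.14

Invert the lerp on the B channel (largest span, 145): t = (131 − 151) / (6 − 151) = -20/-145 = 0.13793.
Check on R: (131 − 113)/(239 − 113) = 0.1429 ✓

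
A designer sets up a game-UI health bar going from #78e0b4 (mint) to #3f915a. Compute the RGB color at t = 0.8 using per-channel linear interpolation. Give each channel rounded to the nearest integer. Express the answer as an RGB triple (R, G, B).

(74, 161, 108)

#78e0b4 → (120, 224, 180); #3f915a → (63, 145, 90).
R = 120 + 0.8 × (63 − 120) = 120 + 0.8 × -57 = 74.4 → 74
G = 224 + 0.8 × (145 − 224) = 224 + 0.8 × -79 = 160.8 → 161
B = 180 + 0.8 × (90 − 180) = 180 + 0.8 × -90 = 108 → 108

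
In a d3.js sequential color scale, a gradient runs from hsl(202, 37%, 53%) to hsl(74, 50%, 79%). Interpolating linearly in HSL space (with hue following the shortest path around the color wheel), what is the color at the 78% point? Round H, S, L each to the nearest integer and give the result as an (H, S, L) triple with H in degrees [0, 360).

(102, 47, 73)

Hue arc: Δh = 74 − 202 = -128° (|Δh| ≤ 180, already the shorter path).
H = 202 + 0.78 × (-128) = 102.16 → 102°
S = 37 + 0.78 × (50 − 37) = 47.14 → 47%
L = 53 + 0.78 × (79 − 53) = 73.28 → 73%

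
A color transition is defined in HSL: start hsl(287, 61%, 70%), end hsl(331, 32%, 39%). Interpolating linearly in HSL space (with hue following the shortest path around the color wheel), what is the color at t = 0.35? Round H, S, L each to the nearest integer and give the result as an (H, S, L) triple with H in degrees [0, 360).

Hue arc: Δh = 331 − 287 = 44° (|Δh| ≤ 180, already the shorter path).
H = 287 + 0.35 × (44) = 302.4 → 302°
S = 61 + 0.35 × (32 − 61) = 50.85 → 51%
L = 70 + 0.35 × (39 − 70) = 59.15 → 59%

(302, 51, 59)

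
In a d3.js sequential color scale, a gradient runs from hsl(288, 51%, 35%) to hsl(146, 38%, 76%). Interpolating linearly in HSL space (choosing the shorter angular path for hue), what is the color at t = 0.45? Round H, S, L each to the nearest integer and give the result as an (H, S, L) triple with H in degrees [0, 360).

(224, 45, 53)

Hue arc: Δh = 146 − 288 = -142° (|Δh| ≤ 180, already the shorter path).
H = 288 + 0.45 × (-142) = 224.1 → 224°
S = 51 + 0.45 × (38 − 51) = 45.15 → 45%
L = 35 + 0.45 × (76 − 35) = 53.45 → 53%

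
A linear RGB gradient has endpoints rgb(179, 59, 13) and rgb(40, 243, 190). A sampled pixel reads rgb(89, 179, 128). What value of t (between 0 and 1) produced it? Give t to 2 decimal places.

0.65

Invert the lerp on the G channel (largest span, 184): t = (179 − 59) / (243 − 59) = 120/184 = 0.65217.
Check on R: (89 − 179)/(40 − 179) = 0.6475 ✓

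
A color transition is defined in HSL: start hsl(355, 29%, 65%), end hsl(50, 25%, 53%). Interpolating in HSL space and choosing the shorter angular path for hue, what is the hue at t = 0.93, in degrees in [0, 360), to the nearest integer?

46

Hue: 50 − 355 = -305°, but |-305| > 180 so the shorter arc goes the other way: Δh = -305 + 360 = 55°.
H = 355 + 0.93 × (55) = 406.15 → 406 → 406 mod 360 = 46°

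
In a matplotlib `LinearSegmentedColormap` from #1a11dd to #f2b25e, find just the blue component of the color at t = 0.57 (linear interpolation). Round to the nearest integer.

B₁ = 221 (from #1a11dd), B₂ = 94 (from #f2b25e).
B = 221 + 0.57 × (94 − 221) = 148.61 → 149

149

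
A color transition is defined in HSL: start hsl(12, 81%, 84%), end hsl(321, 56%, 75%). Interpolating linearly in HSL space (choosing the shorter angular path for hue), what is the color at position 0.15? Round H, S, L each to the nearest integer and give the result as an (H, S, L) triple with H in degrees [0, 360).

Hue: 321 − 12 = 309°, but |309| > 180 so the shorter arc goes the other way: Δh = 309 − 360 = -51°.
H = 12 + 0.15 × (-51) = 4.35 → 4°
S = 81 + 0.15 × (56 − 81) = 77.25 → 77%
L = 84 + 0.15 × (75 − 84) = 82.65 → 83%

(4, 77, 83)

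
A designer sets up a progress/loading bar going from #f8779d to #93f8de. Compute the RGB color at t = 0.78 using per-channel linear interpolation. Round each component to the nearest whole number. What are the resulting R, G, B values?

(169, 220, 208)

#f8779d → (248, 119, 157); #93f8de → (147, 248, 222).
R = 248 + 0.78 × (147 − 248) = 248 + 0.78 × -101 = 169.22 → 169
G = 119 + 0.78 × (248 − 119) = 119 + 0.78 × 129 = 219.62 → 220
B = 157 + 0.78 × (222 − 157) = 157 + 0.78 × 65 = 207.7 → 208
So the blended color is (169, 220, 208), about #a9dcd0.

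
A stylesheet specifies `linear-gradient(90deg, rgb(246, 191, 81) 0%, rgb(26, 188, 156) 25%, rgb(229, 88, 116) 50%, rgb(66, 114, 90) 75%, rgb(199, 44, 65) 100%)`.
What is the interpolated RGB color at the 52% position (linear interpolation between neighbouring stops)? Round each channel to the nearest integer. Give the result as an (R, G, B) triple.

52% lies between the 50% and 75% stops, so the local fraction is t = (52 − 50)/(75 − 50) = 2/25 ≈ 0.08.
R = 229 + 0.08 × (66 − 229) = 215.96 → 216
G = 88 + 0.08 × (114 − 88) = 90.08 → 90
B = 116 + 0.08 × (90 − 116) = 113.92 → 114

(216, 90, 114)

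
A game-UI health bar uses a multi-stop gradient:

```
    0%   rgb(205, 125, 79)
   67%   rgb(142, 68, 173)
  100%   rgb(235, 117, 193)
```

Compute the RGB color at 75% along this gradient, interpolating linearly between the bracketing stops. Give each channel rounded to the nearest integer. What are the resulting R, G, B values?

(165, 80, 178)

75% lies between the 67% and 100% stops, so the local fraction is t = (75 − 67)/(100 − 67) = 8/33 ≈ 0.2424.
R = 142 + 0.2424 × (235 − 142) = 164.543 → 165
G = 68 + 0.2424 × (117 − 68) = 79.878 → 80
B = 173 + 0.2424 × (193 − 173) = 177.848 → 178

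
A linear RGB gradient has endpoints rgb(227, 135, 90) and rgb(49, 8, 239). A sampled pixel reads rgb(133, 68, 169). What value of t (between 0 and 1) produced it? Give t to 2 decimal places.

Invert the lerp on the R channel (largest span, 178): t = (133 − 227) / (49 − 227) = -94/-178 = 0.52809.
Check on G: (68 − 135)/(8 − 135) = 0.5276 ✓

0.53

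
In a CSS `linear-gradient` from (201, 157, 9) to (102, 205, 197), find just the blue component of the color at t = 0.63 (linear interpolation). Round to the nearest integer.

127

B = 9 + 0.63 × (197 − 9) = 127.44 → 127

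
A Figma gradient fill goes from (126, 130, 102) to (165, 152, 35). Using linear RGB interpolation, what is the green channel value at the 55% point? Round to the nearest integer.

G = 130 + 0.55 × (152 − 130) = 142.1 → 142

142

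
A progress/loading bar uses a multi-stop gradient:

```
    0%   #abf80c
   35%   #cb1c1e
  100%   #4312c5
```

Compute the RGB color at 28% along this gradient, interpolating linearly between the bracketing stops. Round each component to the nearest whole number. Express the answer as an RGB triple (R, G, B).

28% lies between the 0% and 35% stops, so the local fraction is t = (28 − 0)/(35 − 0) = 28/35 ≈ 0.8.
#abf80c → (171, 248, 12); #cb1c1e → (203, 28, 30).
R = 171 + 0.8 × (203 − 171) = 196.6 → 197
G = 248 + 0.8 × (28 − 248) = 72 → 72
B = 12 + 0.8 × (30 − 12) = 26.4 → 26

(197, 72, 26)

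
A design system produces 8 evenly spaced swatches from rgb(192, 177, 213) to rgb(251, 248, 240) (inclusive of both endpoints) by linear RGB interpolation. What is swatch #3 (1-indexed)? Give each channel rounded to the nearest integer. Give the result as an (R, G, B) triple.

(209, 197, 221)

With 8 swatches and endpoints inclusive, swatch 3 sits at t = (3 − 1)/(8 − 1) = 2/7 ≈ 0.2857.
R = 192 + 0.2857 × (251 − 192) = 208.856 → 209
G = 177 + 0.2857 × (248 − 177) = 197.285 → 197
B = 213 + 0.2857 × (240 − 213) = 220.714 → 221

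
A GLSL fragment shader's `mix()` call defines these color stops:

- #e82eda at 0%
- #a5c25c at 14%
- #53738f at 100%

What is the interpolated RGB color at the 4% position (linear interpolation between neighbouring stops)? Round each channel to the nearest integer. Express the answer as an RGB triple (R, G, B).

(213, 88, 182)

4% lies between the 0% and 14% stops, so the local fraction is t = (4 − 0)/(14 − 0) = 4/14 ≈ 0.2857.
#e82eda → (232, 46, 218); #a5c25c → (165, 194, 92).
R = 232 + 0.2857 × (165 − 232) = 212.858 → 213
G = 46 + 0.2857 × (194 − 46) = 88.284 → 88
B = 218 + 0.2857 × (92 − 218) = 182.002 → 182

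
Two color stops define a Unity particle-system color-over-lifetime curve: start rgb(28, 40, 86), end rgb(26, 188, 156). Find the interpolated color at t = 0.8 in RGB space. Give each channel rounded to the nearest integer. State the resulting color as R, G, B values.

R = 28 + 0.8 × (26 − 28) = 28 + 0.8 × -2 = 26.4 → 26
G = 40 + 0.8 × (188 − 40) = 40 + 0.8 × 148 = 158.4 → 158
B = 86 + 0.8 × (156 − 86) = 86 + 0.8 × 70 = 142 → 142
So the blended color is (26, 158, 142), about #1a9e8e.

(26, 158, 142)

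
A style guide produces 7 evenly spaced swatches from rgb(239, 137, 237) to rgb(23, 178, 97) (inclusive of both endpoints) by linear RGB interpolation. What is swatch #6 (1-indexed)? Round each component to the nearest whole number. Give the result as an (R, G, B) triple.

(59, 171, 120)

With 7 swatches and endpoints inclusive, swatch 6 sits at t = (6 − 1)/(7 − 1) = 5/6 ≈ 0.8333.
R = 239 + 0.8333 × (23 − 239) = 59.007 → 59
G = 137 + 0.8333 × (178 − 137) = 171.165 → 171
B = 237 + 0.8333 × (97 − 237) = 120.338 → 120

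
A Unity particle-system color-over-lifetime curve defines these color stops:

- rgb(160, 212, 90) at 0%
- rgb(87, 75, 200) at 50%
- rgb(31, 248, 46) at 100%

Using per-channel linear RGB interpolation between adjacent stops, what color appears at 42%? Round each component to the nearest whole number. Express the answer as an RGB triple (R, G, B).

42% lies between the 0% and 50% stops, so the local fraction is t = (42 − 0)/(50 − 0) = 42/50 ≈ 0.84.
R = 160 + 0.84 × (87 − 160) = 98.68 → 99
G = 212 + 0.84 × (75 − 212) = 96.92 → 97
B = 90 + 0.84 × (200 − 90) = 182.4 → 182

(99, 97, 182)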